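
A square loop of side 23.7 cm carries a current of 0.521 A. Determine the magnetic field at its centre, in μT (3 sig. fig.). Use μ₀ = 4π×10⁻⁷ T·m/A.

Each side is a finite straight segment at perpendicular distance d = a/(2 tan(π/4)) = 0.1185 m from the centre, with end-angles ±π/4.
One side contributes B₁ = (μ₀I/4πd)·2 sin(π/4) = 6.22×10⁻⁷ T.
All 4 sides add in the same direction: B = 4 × 6.22×10⁻⁷ = 2.49×10⁻⁶ T.

B ≈ 2.49 μT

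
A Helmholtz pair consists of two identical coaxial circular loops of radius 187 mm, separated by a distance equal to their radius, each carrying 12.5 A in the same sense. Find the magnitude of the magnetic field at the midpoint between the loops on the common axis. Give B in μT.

B ≈ 60.1 μT

Each loop contributes B = μ₀IR²/[2(R²+z²)^(3/2)] on the axis, with z measured from that loop.
Loop 1 (z = 0.0935 m): B₁ = 3.01×10⁻⁵ T. Loop 2 (z = 0.0935 m): B₂ = 3.01×10⁻⁵ T.
The fields add: B = B₁ + B₂ = 6.01×10⁻⁵ T.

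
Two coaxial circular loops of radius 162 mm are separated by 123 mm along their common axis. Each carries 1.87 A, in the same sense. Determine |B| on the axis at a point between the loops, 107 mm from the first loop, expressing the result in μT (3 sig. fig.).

Each loop contributes B = μ₀IR²/[2(R²+z²)^(3/2)] on the axis, with z measured from that loop.
Loop 1 (z = 0.107 m): B₁ = 4.21×10⁻⁶ T. Loop 2 (z = 0.016 m): B₂ = 7.15×10⁻⁶ T.
The fields add: B = B₁ + B₂ = 1.14×10⁻⁵ T.

B ≈ 11.4 μT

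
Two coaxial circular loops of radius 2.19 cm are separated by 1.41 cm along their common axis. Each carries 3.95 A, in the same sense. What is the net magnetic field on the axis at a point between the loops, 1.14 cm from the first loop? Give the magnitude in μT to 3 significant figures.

Each loop contributes B = μ₀IR²/[2(R²+z²)^(3/2)] on the axis, with z measured from that loop.
Loop 1 (z = 0.0114 m): B₁ = 7.91×10⁻⁵ T. Loop 2 (z = 0.0027 m): B₂ = 1.11×10⁻⁴ T.
The fields add: B = B₁ + B₂ = 1.90×10⁻⁴ T.

B ≈ 190 μT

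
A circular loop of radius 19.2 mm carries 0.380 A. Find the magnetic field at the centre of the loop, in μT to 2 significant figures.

B ≈ 12 μT

At the centre of a circular loop the Biot–Savart law gives B = μ₀I/(2R).
B = (4π×10⁻⁷ × 0.380) / (2 × 0.0192) = 1.24×10⁻⁵ T.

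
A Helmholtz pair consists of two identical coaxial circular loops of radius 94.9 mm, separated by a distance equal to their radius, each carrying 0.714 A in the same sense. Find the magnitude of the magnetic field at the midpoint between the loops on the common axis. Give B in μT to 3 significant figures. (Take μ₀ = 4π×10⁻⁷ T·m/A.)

B ≈ 6.77 μT

Each loop contributes B = μ₀IR²/[2(R²+z²)^(3/2)] on the axis, with z measured from that loop.
Loop 1 (z = 0.04745 m): B₁ = 3.38×10⁻⁶ T. Loop 2 (z = 0.04745 m): B₂ = 3.38×10⁻⁶ T.
The fields add: B = B₁ + B₂ = 6.77×10⁻⁶ T.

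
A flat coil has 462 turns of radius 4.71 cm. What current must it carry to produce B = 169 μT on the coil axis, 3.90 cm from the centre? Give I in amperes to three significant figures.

I ≈ 0.0600 A

For an N-turn coil, B = Nμ₀IR²/[2(R²+z²)^(3/2)] with R = 0.0471 m, z = 0.039 m, so I = 2B(R²+z²)^(3/2)/(Nμ₀R²) = 2 × 1.69×10⁻⁴ × 2.29×10⁻⁴ / (462 × 4π×10⁻⁷ × 0.002218) = 6.00×10⁻² A.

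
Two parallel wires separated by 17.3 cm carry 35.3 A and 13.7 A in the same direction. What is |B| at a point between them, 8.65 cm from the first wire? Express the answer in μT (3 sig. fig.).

Each long wire gives B = μ₀I/(2πd). Distances are d₁ = 0.0865 m and d₂ = 0.0865 m.
B₁ = 8.16×10⁻⁵ T, B₂ = 3.17×10⁻⁵ T.
Between parallel currents the two contributions point in opposite directions, so they subtract. B = |B₁ − B₂| = |8.16×10⁻⁵ − 3.17×10⁻⁵| = 4.99×10⁻⁵ T.

B ≈ 49.9 μT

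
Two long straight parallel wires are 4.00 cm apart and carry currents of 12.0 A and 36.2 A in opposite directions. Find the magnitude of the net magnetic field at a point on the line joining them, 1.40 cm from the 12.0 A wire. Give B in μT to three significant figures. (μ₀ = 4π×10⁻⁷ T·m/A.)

Each long wire gives B = μ₀I/(2πd). Distances are d₁ = 0.014 m and d₂ = 0.026 m.
B₁ = 1.71×10⁻⁴ T, B₂ = 2.78×10⁻⁴ T.
Between antiparallel currents both contributions point the same way, so they add. B = B₁ + B₂ = 1.71×10⁻⁴ + 2.78×10⁻⁴ = 4.50×10⁻⁴ T.

B ≈ 450 μT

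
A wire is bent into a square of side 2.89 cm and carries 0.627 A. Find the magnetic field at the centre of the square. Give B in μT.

Each side is a finite straight segment at perpendicular distance d = a/(2 tan(π/4)) = 0.01445 m from the centre, with end-angles ±π/4.
One side contributes B₁ = (μ₀I/4πd)·2 sin(π/4) = 6.14×10⁻⁶ T.
All 4 sides add in the same direction: B = 4 × 6.14×10⁻⁶ = 2.45×10⁻⁵ T.

B ≈ 24.5 μT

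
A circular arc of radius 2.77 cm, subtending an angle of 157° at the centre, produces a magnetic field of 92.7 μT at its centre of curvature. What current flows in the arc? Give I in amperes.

I ≈ 9.37 A

For a circular arc, B = μ₀Iφ/(4πR) with φ in radians; here φ = 2.74 rad.
So I = 4πRB/(μ₀φ) = 4π × 0.0277 × 9.27×10⁻⁵ / (4π×10⁻⁷ × 2.74) = 9.37 A.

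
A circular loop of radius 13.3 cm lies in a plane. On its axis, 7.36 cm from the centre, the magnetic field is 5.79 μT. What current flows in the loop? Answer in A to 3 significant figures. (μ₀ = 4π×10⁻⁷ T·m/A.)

I ≈ 1.83 A

On the axis of a loop, B = μ₀IR²/[2(R²+z²)^(3/2)], so I = 2B(R²+z²)^(3/2)/(μ₀R²).
R² + z² = 0.01769 + 0.005417 = 0.02311 m²; raised to 3/2 gives 3.51×10⁻³ m³.
I = 2 × 5.79×10⁻⁶ × 3.51×10⁻³ / (1.26×10⁻⁶ × 0.01769) = 1.83 A.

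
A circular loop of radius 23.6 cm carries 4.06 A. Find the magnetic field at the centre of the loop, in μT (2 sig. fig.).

B ≈ 11 μT

At the centre of a circular loop the Biot–Savart law gives B = μ₀I/(2R).
B = (4π×10⁻⁷ × 4.06) / (2 × 0.236) = 1.08×10⁻⁵ T.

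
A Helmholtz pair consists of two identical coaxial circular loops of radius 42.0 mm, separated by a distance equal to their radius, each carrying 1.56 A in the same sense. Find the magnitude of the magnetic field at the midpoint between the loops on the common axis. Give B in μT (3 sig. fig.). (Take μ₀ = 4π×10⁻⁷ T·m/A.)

B ≈ 33.4 μT

Each loop contributes B = μ₀IR²/[2(R²+z²)^(3/2)] on the axis, with z measured from that loop.
Loop 1 (z = 0.021 m): B₁ = 1.67×10⁻⁵ T. Loop 2 (z = 0.021 m): B₂ = 1.67×10⁻⁵ T.
The fields add: B = B₁ + B₂ = 3.34×10⁻⁵ T.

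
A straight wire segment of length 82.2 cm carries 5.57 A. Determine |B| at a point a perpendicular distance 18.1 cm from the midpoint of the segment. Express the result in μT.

B ≈ 5.63 μT

For a finite straight segment, B = (μ₀I/4πd)(sinθ₁ + sinθ₂), where θ₁, θ₂ are the angles from the perpendicular to each end.
The perpendicular from the point meets the wire at its midpoint, so each end is L/2 = 0.411 m away along the wire.
sinθ₁ = 0.411/√(0.411²+0.181²) = 0.9152; sinθ₂ = 0.411/√(0.411²+0.181²) = 0.9152.
B = (4π×10⁻⁷ × 5.57) / (4π × 0.181) × (0.9152 + 0.9152) = 5.63×10⁻⁶ T.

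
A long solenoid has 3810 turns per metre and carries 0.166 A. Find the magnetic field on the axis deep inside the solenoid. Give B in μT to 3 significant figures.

Inside a long solenoid, B = μ₀nI with n = 3810 turns/m.
B = 4π×10⁻⁷ × 3810 × 0.166 = 7.95×10⁻⁴ T.

B ≈ 795 μT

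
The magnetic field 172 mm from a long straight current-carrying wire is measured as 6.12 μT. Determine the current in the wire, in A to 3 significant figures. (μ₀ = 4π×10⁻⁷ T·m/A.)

For a long straight wire B = μ₀I/(2πd), so I = 2πdB/μ₀.
I = 2π × 0.172 × 6.12×10⁻⁶ / (4π×10⁻⁷) = 5.26 A.

I ≈ 5.26 A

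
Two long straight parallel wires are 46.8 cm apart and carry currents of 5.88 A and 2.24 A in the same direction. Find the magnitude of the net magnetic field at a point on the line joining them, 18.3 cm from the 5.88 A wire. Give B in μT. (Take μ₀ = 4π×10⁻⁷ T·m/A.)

Each long wire gives B = μ₀I/(2πd). Distances are d₁ = 0.183 m and d₂ = 0.285 m.
B₁ = 6.43×10⁻⁶ T, B₂ = 1.57×10⁻⁶ T.
Between parallel currents the two contributions point in opposite directions, so they subtract. B = |B₁ − B₂| = |6.43×10⁻⁶ − 1.57×10⁻⁶| = 4.85×10⁻⁶ T.

B ≈ 4.85 μT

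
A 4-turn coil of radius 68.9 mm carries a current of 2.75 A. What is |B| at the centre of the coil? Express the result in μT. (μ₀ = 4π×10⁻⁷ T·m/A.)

For an N-turn flat coil, B = Nμ₀I/(2R) with R = 0.0689 m.
B = 4 × 2.51×10⁻⁵ T = 1.00×10⁻⁴ T.

B ≈ 100 μT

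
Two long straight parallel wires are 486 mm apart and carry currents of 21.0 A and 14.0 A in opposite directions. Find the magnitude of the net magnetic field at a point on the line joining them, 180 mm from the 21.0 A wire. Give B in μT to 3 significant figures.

Each long wire gives B = μ₀I/(2πd). Distances are d₁ = 0.18 m and d₂ = 0.306 m.
B₁ = 2.33×10⁻⁵ T, B₂ = 9.15×10⁻⁶ T.
Between antiparallel currents both contributions point the same way, so they add. B = B₁ + B₂ = 2.33×10⁻⁵ + 9.15×10⁻⁶ = 3.25×10⁻⁵ T.

B ≈ 32.5 μT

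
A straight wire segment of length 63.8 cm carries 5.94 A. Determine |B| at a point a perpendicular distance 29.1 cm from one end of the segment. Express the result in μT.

B ≈ 1.86 μT

For a finite straight segment, B = (μ₀I/4πd)(sinθ₁ + sinθ₂), where θ₁, θ₂ are the angles from the perpendicular to each end.
The perpendicular foot is at one end, so the two end-offsets along the wire are 0 and L = 0.638 m.
sinθ₁ = 0/√(0²+0.291²) = 0.0000; sinθ₂ = 0.638/√(0.638²+0.291²) = 0.9098.
B = (4π×10⁻⁷ × 5.94) / (4π × 0.291) × (0.0000 + 0.9098) = 1.86×10⁻⁶ T.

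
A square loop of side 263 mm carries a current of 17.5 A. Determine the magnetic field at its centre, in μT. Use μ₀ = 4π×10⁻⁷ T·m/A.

Each side is a finite straight segment at perpendicular distance d = a/(2 tan(π/4)) = 0.1315 m from the centre, with end-angles ±π/4.
One side contributes B₁ = (μ₀I/4πd)·2 sin(π/4) = 1.88×10⁻⁵ T.
All 4 sides add in the same direction: B = 4 × 1.88×10⁻⁵ = 7.53×10⁻⁵ T.

B ≈ 75.3 μT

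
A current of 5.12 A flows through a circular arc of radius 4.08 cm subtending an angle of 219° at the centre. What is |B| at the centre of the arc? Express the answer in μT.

B ≈ 48.0 μT

The Biot–Savart field of a circular arc at its centre is B = μ₀Iφ/(4πR), with φ = 3.822 rad.
B = (4π×10⁻⁷ × 5.12 × 3.822) / (4π × 0.0408) = 4.80×10⁻⁵ T.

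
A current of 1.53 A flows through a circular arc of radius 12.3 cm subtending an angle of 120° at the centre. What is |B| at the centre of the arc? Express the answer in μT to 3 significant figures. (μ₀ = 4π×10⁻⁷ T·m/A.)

B ≈ 2.61 μT

The Biot–Savart field of a circular arc at its centre is B = μ₀Iφ/(4πR), with φ = 2.094 rad.
B = (4π×10⁻⁷ × 1.53 × 2.094) / (4π × 0.123) = 2.61×10⁻⁶ T.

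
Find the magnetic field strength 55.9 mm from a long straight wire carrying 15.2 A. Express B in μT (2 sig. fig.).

For an infinitely long straight wire, B = μ₀I/(2πd).
B = (4π×10⁻⁷ × 15.2) / (2π × 0.0559) = 5.44×10⁻⁵ T.

B ≈ 54 μT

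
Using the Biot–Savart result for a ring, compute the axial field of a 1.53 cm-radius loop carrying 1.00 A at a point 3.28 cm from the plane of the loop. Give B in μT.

On the axis of a circular loop, B = μ₀IR² / [2(R²+z²)^(3/2)].
R² + z² = (0.0153)² + (0.0328)² = 0.00131 m², and (R²+z²)^(3/2) = 4.74×10⁻⁵ m³.
B = (4π×10⁻⁷ × 1.00 × 0.0002341) / (2 × 4.74×10⁻⁵) = 3.10×10⁻⁶ T.

B ≈ 3.10 μT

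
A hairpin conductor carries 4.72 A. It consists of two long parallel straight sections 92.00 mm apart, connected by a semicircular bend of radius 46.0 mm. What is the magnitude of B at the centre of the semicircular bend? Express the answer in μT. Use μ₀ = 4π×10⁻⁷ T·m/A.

The semicircular arc contributes B_arc = μ₀I·π/(4πR) = μ₀I/(4R) = 3.22×10⁻⁵ T.
Each semi-infinite lead is at perpendicular distance R = 0.046 m from the centre, with the perpendicular foot at its near end, so it contributes μ₀I/(4πR); both point the same way, together 2.05×10⁻⁵ T.
Arc and leads all point the same direction: B = 3.22×10⁻⁵ + 2.05×10⁻⁵ = 5.28×10⁻⁵ T.

B ≈ 52.8 μT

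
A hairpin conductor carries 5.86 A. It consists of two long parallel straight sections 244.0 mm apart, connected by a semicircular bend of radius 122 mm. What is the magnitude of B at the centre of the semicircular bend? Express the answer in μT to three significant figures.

The semicircular arc contributes B_arc = μ₀I·π/(4πR) = μ₀I/(4R) = 1.51×10⁻⁵ T.
Each semi-infinite lead is at perpendicular distance R = 0.122 m from the centre, with the perpendicular foot at its near end, so it contributes μ₀I/(4πR); both point the same way, together 9.61×10⁻⁶ T.
Arc and leads all point the same direction: B = 1.51×10⁻⁵ + 9.61×10⁻⁶ = 2.47×10⁻⁵ T.

B ≈ 24.7 μT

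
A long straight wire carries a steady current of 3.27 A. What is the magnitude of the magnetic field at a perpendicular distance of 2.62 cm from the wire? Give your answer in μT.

B ≈ 25.0 μT

For an infinitely long straight wire, B = μ₀I/(2πd).
B = (4π×10⁻⁷ × 3.27) / (2π × 0.0262) = 2.50×10⁻⁵ T.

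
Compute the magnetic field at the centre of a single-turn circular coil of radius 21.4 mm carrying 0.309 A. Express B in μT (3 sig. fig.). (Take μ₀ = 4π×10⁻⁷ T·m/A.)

At the centre of a circular loop the Biot–Savart law gives B = μ₀I/(2R).
B = (4π×10⁻⁷ × 0.309) / (2 × 0.0214) = 9.07×10⁻⁶ T.

B ≈ 9.07 μT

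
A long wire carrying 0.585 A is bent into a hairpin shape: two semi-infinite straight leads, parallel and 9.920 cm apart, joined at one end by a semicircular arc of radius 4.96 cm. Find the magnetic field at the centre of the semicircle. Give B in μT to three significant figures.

The semicircular arc contributes B_arc = μ₀I·π/(4πR) = μ₀I/(4R) = 3.71×10⁻⁶ T.
Each semi-infinite lead is at perpendicular distance R = 0.0496 m from the centre, with the perpendicular foot at its near end, so it contributes μ₀I/(4πR); both point the same way, together 2.36×10⁻⁶ T.
Arc and leads all point the same direction: B = 3.71×10⁻⁶ + 2.36×10⁻⁶ = 6.06×10⁻⁶ T.

B ≈ 6.06 μT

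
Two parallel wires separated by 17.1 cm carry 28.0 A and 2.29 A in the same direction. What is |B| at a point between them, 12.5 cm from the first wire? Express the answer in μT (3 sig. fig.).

Each long wire gives B = μ₀I/(2πd). Distances are d₁ = 0.125 m and d₂ = 0.046 m.
B₁ = 4.48×10⁻⁵ T, B₂ = 9.96×10⁻⁶ T.
Between parallel currents the two contributions point in opposite directions, so they subtract. B = |B₁ − B₂| = |4.48×10⁻⁵ − 9.96×10⁻⁶| = 3.48×10⁻⁵ T.

B ≈ 34.8 μT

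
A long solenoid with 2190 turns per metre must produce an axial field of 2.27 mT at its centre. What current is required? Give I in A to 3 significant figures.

Inside a long solenoid B = μ₀nI with n = 2190 m⁻¹, so I = B/(μ₀n).
I = 2.27×10⁻³ / (4π×10⁻⁷ × 2190) = 0.825 A.

I ≈ 0.825 A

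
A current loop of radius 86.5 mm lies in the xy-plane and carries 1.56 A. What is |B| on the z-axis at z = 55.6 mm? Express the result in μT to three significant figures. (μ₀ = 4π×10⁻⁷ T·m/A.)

B ≈ 6.75 μT

On the axis of a circular loop, B = μ₀IR² / [2(R²+z²)^(3/2)].
R² + z² = (0.0865)² + (0.0556)² = 0.01057 m², and (R²+z²)^(3/2) = 1.09×10⁻³ m³.
B = (4π×10⁻⁷ × 1.56 × 0.007482) / (2 × 1.09×10⁻³) = 6.75×10⁻⁶ T.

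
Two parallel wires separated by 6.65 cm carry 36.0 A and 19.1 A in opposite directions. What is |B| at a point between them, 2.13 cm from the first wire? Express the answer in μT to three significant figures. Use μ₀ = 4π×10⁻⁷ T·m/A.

Each long wire gives B = μ₀I/(2πd). Distances are d₁ = 0.0213 m and d₂ = 0.0452 m.
B₁ = 3.38×10⁻⁴ T, B₂ = 8.45×10⁻⁵ T.
Between antiparallel currents both contributions point the same way, so they add. B = B₁ + B₂ = 3.38×10⁻⁴ + 8.45×10⁻⁵ = 4.23×10⁻⁴ T.

B ≈ 423 μT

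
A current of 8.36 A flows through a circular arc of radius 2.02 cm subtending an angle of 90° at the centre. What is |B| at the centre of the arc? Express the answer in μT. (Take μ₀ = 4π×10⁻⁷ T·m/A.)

The Biot–Savart field of a circular arc at its centre is B = μ₀Iφ/(4πR), with φ = 1.571 rad.
B = (4π×10⁻⁷ × 8.36 × 1.571) / (4π × 0.0202) = 6.50×10⁻⁵ T.

B ≈ 65.0 μT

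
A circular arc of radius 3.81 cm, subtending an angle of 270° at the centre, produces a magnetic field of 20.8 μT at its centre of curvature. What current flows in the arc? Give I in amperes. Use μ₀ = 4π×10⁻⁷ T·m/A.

For a circular arc, B = μ₀Iφ/(4πR) with φ in radians; here φ = 4.712 rad.
So I = 4πRB/(μ₀φ) = 4π × 0.0381 × 2.08×10⁻⁵ / (4π×10⁻⁷ × 4.712) = 1.68 A.

I ≈ 1.68 A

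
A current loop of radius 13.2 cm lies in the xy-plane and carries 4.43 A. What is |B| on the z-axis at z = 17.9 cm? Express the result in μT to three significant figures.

On the axis of a circular loop, B = μ₀IR² / [2(R²+z²)^(3/2)].
R² + z² = (0.132)² + (0.179)² = 0.04947 m², and (R²+z²)^(3/2) = 1.10×10⁻² m³.
B = (4π×10⁻⁷ × 4.43 × 0.01742) / (2 × 1.10×10⁻²) = 4.41×10⁻⁶ T.

B ≈ 4.41 μT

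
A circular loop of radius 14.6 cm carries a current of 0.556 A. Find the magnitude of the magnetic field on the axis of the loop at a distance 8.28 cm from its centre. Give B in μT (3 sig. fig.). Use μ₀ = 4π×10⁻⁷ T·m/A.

B ≈ 1.57 μT

On the axis of a circular loop, B = μ₀IR² / [2(R²+z²)^(3/2)].
R² + z² = (0.146)² + (0.0828)² = 0.02817 m², and (R²+z²)^(3/2) = 4.73×10⁻³ m³.
B = (4π×10⁻⁷ × 0.556 × 0.02132) / (2 × 4.73×10⁻³) = 1.57×10⁻⁶ T.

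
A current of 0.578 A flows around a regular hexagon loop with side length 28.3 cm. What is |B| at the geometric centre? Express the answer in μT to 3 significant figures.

B ≈ 1.42 μT

Each side is a finite straight segment at perpendicular distance d = a/(2 tan(π/6)) = 0.2451 m from the centre, with end-angles ±π/6.
One side contributes B₁ = (μ₀I/4πd)·2 sin(π/6) = 2.36×10⁻⁷ T.
All 6 sides add in the same direction: B = 6 × 2.36×10⁻⁷ = 1.42×10⁻⁶ T.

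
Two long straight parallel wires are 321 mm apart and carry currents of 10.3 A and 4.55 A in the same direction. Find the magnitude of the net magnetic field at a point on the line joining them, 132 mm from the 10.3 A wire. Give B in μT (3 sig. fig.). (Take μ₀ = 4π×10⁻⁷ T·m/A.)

Each long wire gives B = μ₀I/(2πd). Distances are d₁ = 0.132 m and d₂ = 0.189 m.
B₁ = 1.56×10⁻⁵ T, B₂ = 4.81×10⁻⁶ T.
Between parallel currents the two contributions point in opposite directions, so they subtract. B = |B₁ − B₂| = |1.56×10⁻⁵ − 4.81×10⁻⁶| = 1.08×10⁻⁵ T.

B ≈ 10.8 μT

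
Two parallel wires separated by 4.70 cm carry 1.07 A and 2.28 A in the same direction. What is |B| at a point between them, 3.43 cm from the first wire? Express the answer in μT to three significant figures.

Each long wire gives B = μ₀I/(2πd). Distances are d₁ = 0.0343 m and d₂ = 0.0127 m.
B₁ = 6.24×10⁻⁶ T, B₂ = 3.59×10⁻⁵ T.
Between parallel currents the two contributions point in opposite directions, so they subtract. B = |B₁ − B₂| = |6.24×10⁻⁶ − 3.59×10⁻⁵| = 2.97×10⁻⁵ T.

B ≈ 29.7 μT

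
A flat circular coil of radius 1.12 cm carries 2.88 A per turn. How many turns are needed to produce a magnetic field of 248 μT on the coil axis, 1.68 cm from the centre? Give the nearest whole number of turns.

For an N-turn coil, B = Nμ₀IR²/[2(R²+z²)^(3/2)]. A single turn gives B₁ = 2.76×10⁻⁵ T with R = 0.0112 m, z = 0.0168 m.
N = B/B₁ = 2.48×10⁻⁴ / 2.76×10⁻⁵ = 8.99.

N = 9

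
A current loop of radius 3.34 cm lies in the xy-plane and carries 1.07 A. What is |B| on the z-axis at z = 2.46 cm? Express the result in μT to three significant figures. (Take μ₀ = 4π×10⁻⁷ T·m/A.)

On the axis of a circular loop, B = μ₀IR² / [2(R²+z²)^(3/2)].
R² + z² = (0.0334)² + (0.0246)² = 0.001721 m², and (R²+z²)^(3/2) = 7.14×10⁻⁵ m³.
B = (4π×10⁻⁷ × 1.07 × 0.001116) / (2 × 7.14×10⁻⁵) = 1.05×10⁻⁵ T.

B ≈ 10.5 μT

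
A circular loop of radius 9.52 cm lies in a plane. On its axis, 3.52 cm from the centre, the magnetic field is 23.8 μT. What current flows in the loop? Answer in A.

I ≈ 4.37 A

On the axis of a loop, B = μ₀IR²/[2(R²+z²)^(3/2)], so I = 2B(R²+z²)^(3/2)/(μ₀R²).
R² + z² = 0.009063 + 0.001239 = 0.0103 m²; raised to 3/2 gives 1.05×10⁻³ m³.
I = 2 × 2.38×10⁻⁵ × 1.05×10⁻³ / (1.26×10⁻⁶ × 0.009063) = 4.37 A.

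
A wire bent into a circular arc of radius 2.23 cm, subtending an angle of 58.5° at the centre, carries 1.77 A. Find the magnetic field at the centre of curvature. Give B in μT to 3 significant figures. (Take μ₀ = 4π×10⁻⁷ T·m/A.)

B ≈ 8.10 μT

The Biot–Savart field of a circular arc at its centre is B = μ₀Iφ/(4πR), with φ = 1.021 rad.
B = (4π×10⁻⁷ × 1.77 × 1.021) / (4π × 0.0223) = 8.10×10⁻⁶ T.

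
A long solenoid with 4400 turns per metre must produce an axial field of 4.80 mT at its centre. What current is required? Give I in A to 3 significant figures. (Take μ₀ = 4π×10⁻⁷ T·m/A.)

I ≈ 0.868 A

Inside a long solenoid B = μ₀nI with n = 4400 m⁻¹, so I = B/(μ₀n).
I = 4.80×10⁻³ / (4π×10⁻⁷ × 4400) = 0.868 A.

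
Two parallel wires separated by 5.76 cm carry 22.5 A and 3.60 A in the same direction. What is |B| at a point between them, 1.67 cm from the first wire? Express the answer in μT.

Each long wire gives B = μ₀I/(2πd). Distances are d₁ = 0.0167 m and d₂ = 0.0409 m.
B₁ = 2.69×10⁻⁴ T, B₂ = 1.76×10⁻⁵ T.
Between parallel currents the two contributions point in opposite directions, so they subtract. B = |B₁ − B₂| = |2.69×10⁻⁴ − 1.76×10⁻⁵| = 2.52×10⁻⁴ T.

B ≈ 252 μT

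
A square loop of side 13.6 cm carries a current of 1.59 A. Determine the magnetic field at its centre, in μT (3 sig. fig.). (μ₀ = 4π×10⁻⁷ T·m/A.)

B ≈ 13.2 μT

Each side is a finite straight segment at perpendicular distance d = a/(2 tan(π/4)) = 0.068 m from the centre, with end-angles ±π/4.
One side contributes B₁ = (μ₀I/4πd)·2 sin(π/4) = 3.31×10⁻⁶ T.
All 4 sides add in the same direction: B = 4 × 3.31×10⁻⁶ = 1.32×10⁻⁵ T.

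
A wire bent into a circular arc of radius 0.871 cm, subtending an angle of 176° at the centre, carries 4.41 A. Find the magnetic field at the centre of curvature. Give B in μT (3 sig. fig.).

The Biot–Savart field of a circular arc at its centre is B = μ₀Iφ/(4πR), with φ = 3.072 rad.
B = (4π×10⁻⁷ × 4.41 × 3.072) / (4π × 0.00871) = 1.56×10⁻⁴ T.

B ≈ 156 μT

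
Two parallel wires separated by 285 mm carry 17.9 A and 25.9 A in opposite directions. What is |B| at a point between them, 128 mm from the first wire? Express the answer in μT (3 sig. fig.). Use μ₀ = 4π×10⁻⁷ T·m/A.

B ≈ 61.0 μT

Each long wire gives B = μ₀I/(2πd). Distances are d₁ = 0.128 m and d₂ = 0.157 m.
B₁ = 2.80×10⁻⁵ T, B₂ = 3.30×10⁻⁵ T.
Between antiparallel currents both contributions point the same way, so they add. B = B₁ + B₂ = 2.80×10⁻⁵ + 3.30×10⁻⁵ = 6.10×10⁻⁵ T.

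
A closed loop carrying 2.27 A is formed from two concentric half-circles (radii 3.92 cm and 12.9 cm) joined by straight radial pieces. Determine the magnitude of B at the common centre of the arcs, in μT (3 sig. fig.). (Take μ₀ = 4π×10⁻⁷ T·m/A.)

B ≈ 12.7 μT

The radial connectors point toward the centre, so dl × r̂ = 0 and they contribute nothing.
Each semicircle gives μ₀I/(4R): inner arc 1.82×10⁻⁵ T, outer arc 5.53×10⁻⁶ T.
The two arcs carry current in opposite angular senses, so their fields oppose: B = |1.82×10⁻⁵ − 5.53×10⁻⁶| = 1.27×10⁻⁵ T.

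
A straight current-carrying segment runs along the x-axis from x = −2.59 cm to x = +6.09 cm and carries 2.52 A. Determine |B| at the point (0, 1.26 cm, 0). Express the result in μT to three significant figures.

B ≈ 37.6 μT

For a finite straight segment, B = (μ₀I/4πd)(sinθ₁ + sinθ₂), where θ₁, θ₂ are the angles from the perpendicular to each end.
The perpendicular distance is d = 0.0126 m; the end-offsets along the wire are a = 0.0259 m and b = 0.0609 m.
sinθ₁ = 0.0259/√(0.0259²+0.0126²) = 0.8992; sinθ₂ = 0.0609/√(0.0609²+0.0126²) = 0.9793.
B = (4π×10⁻⁷ × 2.52) / (4π × 0.0126) × (0.8992 + 0.9793) = 3.76×10⁻⁵ T.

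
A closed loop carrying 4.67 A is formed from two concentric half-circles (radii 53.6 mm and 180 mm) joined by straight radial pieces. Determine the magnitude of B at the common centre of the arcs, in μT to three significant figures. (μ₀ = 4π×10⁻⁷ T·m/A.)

The radial connectors point toward the centre, so dl × r̂ = 0 and they contribute nothing.
Each semicircle gives μ₀I/(4R): inner arc 2.74×10⁻⁵ T, outer arc 8.15×10⁻⁶ T.
The two arcs carry current in opposite angular senses, so their fields oppose: B = |2.74×10⁻⁵ − 8.15×10⁻⁶| = 1.92×10⁻⁵ T.

B ≈ 19.2 μT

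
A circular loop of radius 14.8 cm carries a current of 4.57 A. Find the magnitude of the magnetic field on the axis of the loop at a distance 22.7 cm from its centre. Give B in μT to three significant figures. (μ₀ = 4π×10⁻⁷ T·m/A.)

B ≈ 3.16 μT

On the axis of a circular loop, B = μ₀IR² / [2(R²+z²)^(3/2)].
R² + z² = (0.148)² + (0.227)² = 0.07343 m², and (R²+z²)^(3/2) = 1.99×10⁻² m³.
B = (4π×10⁻⁷ × 4.57 × 0.0219) / (2 × 1.99×10⁻²) = 3.16×10⁻⁶ T.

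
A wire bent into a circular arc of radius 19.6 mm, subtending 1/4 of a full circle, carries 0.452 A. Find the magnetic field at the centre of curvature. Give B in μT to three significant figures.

B ≈ 3.62 μT

The Biot–Savart field of a circular arc at its centre is B = μ₀Iφ/(4πR), with φ = 1.571 rad.
B = (4π×10⁻⁷ × 0.452 × 1.571) / (4π × 0.0196) = 3.62×10⁻⁶ T.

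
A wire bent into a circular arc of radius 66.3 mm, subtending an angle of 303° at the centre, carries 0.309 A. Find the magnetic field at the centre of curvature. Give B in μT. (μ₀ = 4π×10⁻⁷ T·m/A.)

The Biot–Savart field of a circular arc at its centre is B = μ₀Iφ/(4πR), with φ = 5.288 rad.
B = (4π×10⁻⁷ × 0.309 × 5.288) / (4π × 0.0663) = 2.46×10⁻⁶ T.

B ≈ 2.46 μT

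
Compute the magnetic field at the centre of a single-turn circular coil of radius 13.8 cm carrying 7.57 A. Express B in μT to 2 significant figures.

At the centre of a circular loop the Biot–Savart law gives B = μ₀I/(2R).
B = (4π×10⁻⁷ × 7.57) / (2 × 0.138) = 3.45×10⁻⁵ T.

B ≈ 34 μT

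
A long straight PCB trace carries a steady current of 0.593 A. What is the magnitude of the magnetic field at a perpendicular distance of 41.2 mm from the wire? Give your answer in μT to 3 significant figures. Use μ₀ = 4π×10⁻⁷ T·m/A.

For an infinitely long straight wire, B = μ₀I/(2πd).
B = (4π×10⁻⁷ × 0.593) / (2π × 0.0412) = 2.88×10⁻⁶ T.

B ≈ 2.88 μT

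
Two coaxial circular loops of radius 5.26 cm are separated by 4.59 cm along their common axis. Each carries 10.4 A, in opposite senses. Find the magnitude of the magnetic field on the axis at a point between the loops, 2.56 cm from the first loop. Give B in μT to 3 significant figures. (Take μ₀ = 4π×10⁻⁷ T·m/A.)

Each loop contributes B = μ₀IR²/[2(R²+z²)^(3/2)] on the axis, with z measured from that loop.
Loop 1 (z = 0.0256 m): B₁ = 9.03×10⁻⁵ T. Loop 2 (z = 0.0203 m): B₂ = 1.01×10⁻⁴ T.
The fields oppose: B = |B₁ − B₂| = 1.06×10⁻⁵ T.

B ≈ 10.6 μT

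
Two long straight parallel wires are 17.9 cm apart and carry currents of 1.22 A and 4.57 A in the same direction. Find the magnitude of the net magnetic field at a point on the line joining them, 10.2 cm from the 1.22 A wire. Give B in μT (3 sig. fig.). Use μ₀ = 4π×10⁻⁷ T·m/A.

Each long wire gives B = μ₀I/(2πd). Distances are d₁ = 0.102 m and d₂ = 0.077 m.
B₁ = 2.39×10⁻⁶ T, B₂ = 1.19×10⁻⁵ T.
Between parallel currents the two contributions point in opposite directions, so they subtract. B = |B₁ − B₂| = |2.39×10⁻⁶ − 1.19×10⁻⁵| = 9.48×10⁻⁶ T.

B ≈ 9.48 μT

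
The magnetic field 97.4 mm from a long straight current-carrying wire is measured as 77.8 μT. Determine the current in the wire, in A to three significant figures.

For a long straight wire B = μ₀I/(2πd), so I = 2πdB/μ₀.
I = 2π × 0.0974 × 7.78×10⁻⁵ / (4π×10⁻⁷) = 37.9 A.

I ≈ 37.9 A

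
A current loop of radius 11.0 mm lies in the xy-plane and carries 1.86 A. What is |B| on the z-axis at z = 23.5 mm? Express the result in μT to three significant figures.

B ≈ 8.09 μT

On the axis of a circular loop, B = μ₀IR² / [2(R²+z²)^(3/2)].
R² + z² = (0.011)² + (0.0235)² = 0.0006733 m², and (R²+z²)^(3/2) = 1.75×10⁻⁵ m³.
B = (4π×10⁻⁷ × 1.86 × 0.000121) / (2 × 1.75×10⁻⁵) = 8.09×10⁻⁶ T.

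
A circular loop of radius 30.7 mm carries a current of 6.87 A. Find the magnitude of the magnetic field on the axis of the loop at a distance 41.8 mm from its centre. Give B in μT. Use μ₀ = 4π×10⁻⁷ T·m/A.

B ≈ 29.2 μT

On the axis of a circular loop, B = μ₀IR² / [2(R²+z²)^(3/2)].
R² + z² = (0.0307)² + (0.0418)² = 0.00269 m², and (R²+z²)^(3/2) = 1.39×10⁻⁴ m³.
B = (4π×10⁻⁷ × 6.87 × 0.0009425) / (2 × 1.39×10⁻⁴) = 2.92×10⁻⁵ T.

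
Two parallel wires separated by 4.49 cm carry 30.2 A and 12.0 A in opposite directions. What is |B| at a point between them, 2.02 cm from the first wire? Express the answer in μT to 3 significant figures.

Each long wire gives B = μ₀I/(2πd). Distances are d₁ = 0.0202 m and d₂ = 0.0247 m.
B₁ = 2.99×10⁻⁴ T, B₂ = 9.72×10⁻⁵ T.
Between antiparallel currents both contributions point the same way, so they add. B = B₁ + B₂ = 2.99×10⁻⁴ + 9.72×10⁻⁵ = 3.96×10⁻⁴ T.

B ≈ 396 μT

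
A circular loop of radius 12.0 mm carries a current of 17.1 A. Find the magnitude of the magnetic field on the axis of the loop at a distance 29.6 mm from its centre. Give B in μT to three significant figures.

B ≈ 47.5 μT

On the axis of a circular loop, B = μ₀IR² / [2(R²+z²)^(3/2)].
R² + z² = (0.012)² + (0.0296)² = 0.00102 m², and (R²+z²)^(3/2) = 3.26×10⁻⁵ m³.
B = (4π×10⁻⁷ × 17.1 × 0.000144) / (2 × 3.26×10⁻⁵) = 4.75×10⁻⁵ T.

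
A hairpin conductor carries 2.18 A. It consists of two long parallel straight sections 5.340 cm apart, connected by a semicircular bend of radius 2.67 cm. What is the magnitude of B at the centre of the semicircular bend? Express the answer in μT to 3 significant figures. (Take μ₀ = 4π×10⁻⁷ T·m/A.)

The semicircular arc contributes B_arc = μ₀I·π/(4πR) = μ₀I/(4R) = 2.57×10⁻⁵ T.
Each semi-infinite lead is at perpendicular distance R = 0.0267 m from the centre, with the perpendicular foot at its near end, so it contributes μ₀I/(4πR); both point the same way, together 1.63×10⁻⁵ T.
Arc and leads all point the same direction: B = 2.57×10⁻⁵ + 1.63×10⁻⁵ = 4.20×10⁻⁵ T.

B ≈ 42.0 μT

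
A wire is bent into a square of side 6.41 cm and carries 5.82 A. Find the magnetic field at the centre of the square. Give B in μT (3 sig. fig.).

B ≈ 103 μT

Each side is a finite straight segment at perpendicular distance d = a/(2 tan(π/4)) = 0.03205 m from the centre, with end-angles ±π/4.
One side contributes B₁ = (μ₀I/4πd)·2 sin(π/4) = 2.57×10⁻⁵ T.
All 4 sides add in the same direction: B = 4 × 2.57×10⁻⁵ = 1.03×10⁻⁴ T.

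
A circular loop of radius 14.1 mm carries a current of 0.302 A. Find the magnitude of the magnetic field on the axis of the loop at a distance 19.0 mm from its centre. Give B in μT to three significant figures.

On the axis of a circular loop, B = μ₀IR² / [2(R²+z²)^(3/2)].
R² + z² = (0.0141)² + (0.019)² = 0.0005598 m², and (R²+z²)^(3/2) = 1.32×10⁻⁵ m³.
B = (4π×10⁻⁷ × 0.302 × 0.0001988) / (2 × 1.32×10⁻⁵) = 2.85×10⁻⁶ T.

B ≈ 2.85 μT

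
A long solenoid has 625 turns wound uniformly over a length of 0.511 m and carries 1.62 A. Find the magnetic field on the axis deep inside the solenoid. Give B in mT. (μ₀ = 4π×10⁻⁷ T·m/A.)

B ≈ 2.49 mT

Inside a long solenoid, B = μ₀nI with n = 1223 turns/m.
B = 4π×10⁻⁷ × 1223 × 1.62 = 2.49×10⁻³ T.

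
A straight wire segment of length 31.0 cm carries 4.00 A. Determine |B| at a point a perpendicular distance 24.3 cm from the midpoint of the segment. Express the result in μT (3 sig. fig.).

For a finite straight segment, B = (μ₀I/4πd)(sinθ₁ + sinθ₂), where θ₁, θ₂ are the angles from the perpendicular to each end.
The perpendicular from the point meets the wire at its midpoint, so each end is L/2 = 0.155 m away along the wire.
sinθ₁ = 0.155/√(0.155²+0.243²) = 0.5378; sinθ₂ = 0.155/√(0.155²+0.243²) = 0.5378.
B = (4π×10⁻⁷ × 4.00) / (4π × 0.243) × (0.5378 + 0.5378) = 1.77×10⁻⁶ T.

B ≈ 1.77 μT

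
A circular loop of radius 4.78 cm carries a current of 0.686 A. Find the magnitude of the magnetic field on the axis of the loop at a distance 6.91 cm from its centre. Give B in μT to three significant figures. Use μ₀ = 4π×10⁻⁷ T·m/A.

On the axis of a circular loop, B = μ₀IR² / [2(R²+z²)^(3/2)].
R² + z² = (0.0478)² + (0.0691)² = 0.00706 m², and (R²+z²)^(3/2) = 5.93×10⁻⁴ m³.
B = (4π×10⁻⁷ × 0.686 × 0.002285) / (2 × 5.93×10⁻⁴) = 1.66×10⁻⁶ T.

B ≈ 1.66 μT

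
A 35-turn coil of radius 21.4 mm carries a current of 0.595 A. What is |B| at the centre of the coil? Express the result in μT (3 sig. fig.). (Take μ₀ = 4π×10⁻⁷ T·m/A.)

B ≈ 611 μT

For an N-turn flat coil, B = Nμ₀I/(2R) with R = 0.0214 m.
B = 35 × 1.75×10⁻⁵ T = 6.11×10⁻⁴ T.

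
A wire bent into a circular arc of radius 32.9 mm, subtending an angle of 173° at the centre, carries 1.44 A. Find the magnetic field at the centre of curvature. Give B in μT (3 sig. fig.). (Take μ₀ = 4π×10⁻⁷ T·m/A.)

The Biot–Savart field of a circular arc at its centre is B = μ₀Iφ/(4πR), with φ = 3.019 rad.
B = (4π×10⁻⁷ × 1.44 × 3.019) / (4π × 0.0329) = 1.32×10⁻⁵ T.

B ≈ 13.2 μT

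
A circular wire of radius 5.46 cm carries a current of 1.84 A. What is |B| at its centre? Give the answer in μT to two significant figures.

At the centre of a circular loop the Biot–Savart law gives B = μ₀I/(2R).
B = (4π×10⁻⁷ × 1.84) / (2 × 0.0546) = 2.12×10⁻⁵ T.

B ≈ 21 μT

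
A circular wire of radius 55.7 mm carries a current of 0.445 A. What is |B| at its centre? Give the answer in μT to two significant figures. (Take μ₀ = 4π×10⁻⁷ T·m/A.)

B ≈ 5.0 μT

At the centre of a circular loop the Biot–Savart law gives B = μ₀I/(2R).
B = (4π×10⁻⁷ × 0.445) / (2 × 0.0557) = 5.02×10⁻⁶ T.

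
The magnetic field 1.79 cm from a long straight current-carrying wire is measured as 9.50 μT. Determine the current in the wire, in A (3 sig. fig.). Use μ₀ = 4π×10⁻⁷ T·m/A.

For a long straight wire B = μ₀I/(2πd), so I = 2πdB/μ₀.
I = 2π × 0.0179 × 9.50×10⁻⁶ / (4π×10⁻⁷) = 0.850 A.

I ≈ 0.850 A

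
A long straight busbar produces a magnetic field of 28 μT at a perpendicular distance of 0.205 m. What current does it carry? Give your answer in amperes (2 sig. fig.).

For a long straight wire B = μ₀I/(2πd), so I = 2πdB/μ₀.
I = 2π × 0.205 × 2.80×10⁻⁵ / (4π×10⁻⁷) = 28.7 A.

I ≈ 29 A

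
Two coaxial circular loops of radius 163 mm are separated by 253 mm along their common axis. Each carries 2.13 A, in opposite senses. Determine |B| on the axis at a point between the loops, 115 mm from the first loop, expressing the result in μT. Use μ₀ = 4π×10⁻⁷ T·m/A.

Each loop contributes B = μ₀IR²/[2(R²+z²)^(3/2)] on the axis, with z measured from that loop.
Loop 1 (z = 0.115 m): B₁ = 4.48×10⁻⁶ T. Loop 2 (z = 0.138 m): B₂ = 3.65×10⁻⁶ T.
The fields oppose: B = |B₁ − B₂| = 8.29×10⁻⁷ T.

B ≈ 0.829 μT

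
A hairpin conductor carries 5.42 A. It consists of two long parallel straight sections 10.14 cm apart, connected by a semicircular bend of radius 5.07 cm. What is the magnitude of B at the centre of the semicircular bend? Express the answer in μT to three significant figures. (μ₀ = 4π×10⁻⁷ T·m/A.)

B ≈ 55.0 μT

The semicircular arc contributes B_arc = μ₀I·π/(4πR) = μ₀I/(4R) = 3.36×10⁻⁵ T.
Each semi-infinite lead is at perpendicular distance R = 0.0507 m from the centre, with the perpendicular foot at its near end, so it contributes μ₀I/(4πR); both point the same way, together 2.14×10⁻⁵ T.
Arc and leads all point the same direction: B = 3.36×10⁻⁵ + 2.14×10⁻⁵ = 5.50×10⁻⁵ T.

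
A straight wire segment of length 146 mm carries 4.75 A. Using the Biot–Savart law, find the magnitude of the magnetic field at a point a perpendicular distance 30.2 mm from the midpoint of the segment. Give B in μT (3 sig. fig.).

For a finite straight segment, B = (μ₀I/4πd)(sinθ₁ + sinθ₂), where θ₁, θ₂ are the angles from the perpendicular to each end.
The perpendicular from the point meets the wire at its midpoint, so each end is L/2 = 0.073 m away along the wire.
sinθ₁ = 0.073/√(0.073²+0.0302²) = 0.9240; sinθ₂ = 0.073/√(0.073²+0.0302²) = 0.9240.
B = (4π×10⁻⁷ × 4.75) / (4π × 0.0302) × (0.9240 + 0.9240) = 2.91×10⁻⁵ T.

B ≈ 29.1 μT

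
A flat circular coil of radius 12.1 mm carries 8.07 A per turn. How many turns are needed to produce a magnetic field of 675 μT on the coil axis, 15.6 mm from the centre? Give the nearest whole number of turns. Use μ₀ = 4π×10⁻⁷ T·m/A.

N = 7

For an N-turn coil, B = Nμ₀IR²/[2(R²+z²)^(3/2)]. A single turn gives B₁ = 9.65×10⁻⁵ T with R = 0.0121 m, z = 0.0156 m.
N = B/B₁ = 6.75×10⁻⁴ / 9.65×10⁻⁵ = 7.00.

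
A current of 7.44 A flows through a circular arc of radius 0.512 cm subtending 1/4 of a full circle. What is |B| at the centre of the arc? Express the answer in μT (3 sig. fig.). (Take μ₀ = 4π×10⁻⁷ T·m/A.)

B ≈ 228 μT

The Biot–Savart field of a circular arc at its centre is B = μ₀Iφ/(4πR), with φ = 1.571 rad.
B = (4π×10⁻⁷ × 7.44 × 1.571) / (4π × 0.00512) = 2.28×10⁻⁴ T.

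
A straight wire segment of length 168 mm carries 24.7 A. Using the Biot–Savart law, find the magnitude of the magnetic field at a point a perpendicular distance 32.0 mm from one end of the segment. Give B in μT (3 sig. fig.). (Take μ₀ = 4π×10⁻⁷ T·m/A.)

B ≈ 75.8 μT

For a finite straight segment, B = (μ₀I/4πd)(sinθ₁ + sinθ₂), where θ₁, θ₂ are the angles from the perpendicular to each end.
The perpendicular foot is at one end, so the two end-offsets along the wire are 0 and L = 0.168 m.
sinθ₁ = 0/√(0²+0.032²) = 0.0000; sinθ₂ = 0.168/√(0.168²+0.032²) = 0.9823.
B = (4π×10⁻⁷ × 24.7) / (4π × 0.032) × (0.0000 + 0.9823) = 7.58×10⁻⁵ T.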